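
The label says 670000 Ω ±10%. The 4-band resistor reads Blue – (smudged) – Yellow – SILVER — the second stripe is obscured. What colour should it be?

670000 Ω = 67 × 10^4.
The second band gives digit 7 of the significand, and 7 is violet.

violet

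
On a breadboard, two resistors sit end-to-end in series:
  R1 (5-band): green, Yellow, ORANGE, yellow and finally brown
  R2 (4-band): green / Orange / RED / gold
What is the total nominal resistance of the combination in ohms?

5435300 Ω

R1: green, yellow, orange → 543; yellow ×10^4 → 5430000 Ω.
R2: green, orange → 53; red ×10^2 → 5300 Ω.
Series: 5430000 + 5300 = 5435300 Ω.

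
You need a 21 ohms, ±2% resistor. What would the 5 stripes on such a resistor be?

21 Ω = 210 × 10^-1.
2 → red
1 → brown
0 → black
Multiplier 10^-1 → gold.
±2% tolerance → red.

red, brown, black, gold, red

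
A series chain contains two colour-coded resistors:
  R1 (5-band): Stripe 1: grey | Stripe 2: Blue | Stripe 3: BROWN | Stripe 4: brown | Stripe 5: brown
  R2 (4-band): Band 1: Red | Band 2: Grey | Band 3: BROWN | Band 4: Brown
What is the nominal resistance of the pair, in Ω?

R1: grey, blue, brown → 861; brown ×10 → 8610 Ω.
R2: red, grey → 28; brown ×10 → 280 Ω.
Series: 8610 + 280 = 8890 Ω.

8890 Ω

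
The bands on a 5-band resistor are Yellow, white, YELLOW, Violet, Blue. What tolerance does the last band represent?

±0.25%

The last band, blue, is the tolerance band.
Blue corresponds to ±0.25%.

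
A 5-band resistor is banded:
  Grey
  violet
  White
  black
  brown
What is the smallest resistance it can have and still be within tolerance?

870.21 Ω

Grey → 8 (first significant figure)
Violet → 7 (second significant figure)
White → 9 (third significant figure)
Black → ×1 multiplier
Brown → ±1% tolerance
879 × 1 = 879 Ω
Smallest = 879 × (1 − 1/100) = 870.21 Ω.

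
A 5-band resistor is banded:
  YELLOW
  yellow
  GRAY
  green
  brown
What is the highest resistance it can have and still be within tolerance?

45248000 Ω

Yellow → 4 (first significant figure)
Yellow → 4 (second significant figure)
Grey → 8 (third significant figure)
Green → ×10^5 multiplier
Brown → ±1% tolerance
448 × 100000 = 44800000 Ω
Highest = 44800000 × (1 + 1/100) = 45248000 Ω.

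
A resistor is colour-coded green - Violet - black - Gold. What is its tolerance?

The last band, gold, is the tolerance band.
Gold corresponds to ±5%.

±5%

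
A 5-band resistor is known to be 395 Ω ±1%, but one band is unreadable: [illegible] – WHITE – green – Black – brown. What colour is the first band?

orange

395 Ω = 395 × 10^0.
The first band gives digit 3 of the significand, and 3 is orange.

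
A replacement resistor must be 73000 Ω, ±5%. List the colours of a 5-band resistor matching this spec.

73000 Ω = 730 × 10^2.
7 → violet
3 → orange
0 → black
Multiplier 10^2 → red.
±5% tolerance → gold.

violet, orange, black, red, gold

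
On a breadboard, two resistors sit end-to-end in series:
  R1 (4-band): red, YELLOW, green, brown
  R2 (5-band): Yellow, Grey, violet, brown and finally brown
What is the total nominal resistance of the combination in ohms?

2404870 Ω

R1: red, yellow → 24; green ×10^5 → 2400000 Ω.
R2: yellow, grey, violet → 487; brown ×10 → 4870 Ω.
Series: 2400000 + 4870 = 2404870 Ω.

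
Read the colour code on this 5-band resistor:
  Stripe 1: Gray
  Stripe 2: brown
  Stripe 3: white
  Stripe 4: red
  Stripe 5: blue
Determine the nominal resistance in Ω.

Grey → 8 (first significant figure)
Brown → 1 (second significant figure)
White → 9 (third significant figure)
Red → ×10^2 multiplier
819 × 100 = 81900 Ω

81900 Ω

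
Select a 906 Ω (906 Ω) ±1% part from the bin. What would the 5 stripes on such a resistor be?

906 Ω = 906 × 10^0.
9 → white
0 → black
6 → blue
Multiplier 10^0 → black.
±1% tolerance → brown.

white, black, blue, black, brown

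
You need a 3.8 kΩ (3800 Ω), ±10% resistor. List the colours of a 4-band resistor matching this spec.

3800 Ω = 38 × 10^2.
3 → orange
8 → grey
Multiplier 10^2 → red.
±10% tolerance → silver.

orange, grey, red, silver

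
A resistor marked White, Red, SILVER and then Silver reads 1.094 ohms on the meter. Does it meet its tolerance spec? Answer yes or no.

White → 9 (first significant figure)
Red → 2 (second significant figure)
Silver → ×0.01 multiplier
Silver → ±10% tolerance
92 × 0.01 = 0.92 Ω
Allowed range: 0.828 Ω to 1.012 Ω.
1.094 ohms lies outside that range.

no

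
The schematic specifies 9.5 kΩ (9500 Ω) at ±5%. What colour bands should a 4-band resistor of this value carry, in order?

9500 Ω = 95 × 10^2.
9 → white
5 → green
Multiplier 10^2 → red.
±5% tolerance → gold.

white, green, red, gold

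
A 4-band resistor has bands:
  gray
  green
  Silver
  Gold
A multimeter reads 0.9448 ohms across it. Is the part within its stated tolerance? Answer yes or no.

no

Grey → 8 (first significant figure)
Green → 5 (second significant figure)
Silver → ×0.01 multiplier
Gold → ±5% tolerance
85 × 0.01 = 0.85 Ω
Allowed range: 0.8075 Ω to 0.8925 Ω.
0.9448 ohms lies outside that range.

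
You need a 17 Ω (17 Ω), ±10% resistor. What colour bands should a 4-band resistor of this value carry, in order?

17 Ω = 17 × 10^0.
1 → brown
7 → violet
Multiplier 10^0 → black.
±10% tolerance → silver.

brown, violet, black, silver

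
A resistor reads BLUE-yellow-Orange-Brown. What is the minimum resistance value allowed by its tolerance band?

63360 Ω

Blue → 6 (first significant figure)
Yellow → 4 (second significant figure)
Orange → ×10^3 multiplier
Brown → ±1% tolerance
64 × 1000 = 64000 Ω
Minimum = 64000 × (1 − 1/100) = 63360 Ω.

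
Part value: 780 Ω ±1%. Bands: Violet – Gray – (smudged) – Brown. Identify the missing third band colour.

brown

780 Ω = 78 × 10^1.
The third band is the multiplier, 10^1, which is brown.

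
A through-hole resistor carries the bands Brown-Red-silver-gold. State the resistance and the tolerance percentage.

Brown → 1 (first significant figure)
Red → 2 (second significant figure)
Silver → ×0.01 multiplier
Gold → ±5% tolerance
12 × 0.01 = 0.12 Ω

0.12 Ω ±5%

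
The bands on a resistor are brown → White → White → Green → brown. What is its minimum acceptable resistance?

19701000 Ω

Brown → 1 (first significant figure)
White → 9 (second significant figure)
White → 9 (third significant figure)
Green → ×10^5 multiplier
Brown → ±1% tolerance
199 × 100000 = 19900000 Ω
Minimum = 19900000 × (1 − 1/100) = 19701000 Ω.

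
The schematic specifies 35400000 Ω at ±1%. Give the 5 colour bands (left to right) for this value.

orange, green, yellow, green, brown

35400000 Ω = 354 × 10^5.
3 → orange
5 → green
4 → yellow
Multiplier 10^5 → green.
±1% tolerance → brown.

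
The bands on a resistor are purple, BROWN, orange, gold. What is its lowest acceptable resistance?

Violet → 7 (first significant figure)
Brown → 1 (second significant figure)
Orange → ×10^3 multiplier
Gold → ±5% tolerance
71 × 1000 = 71000 Ω
Lowest = 71000 × (1 − 5/100) = 67450 Ω.

67450 Ω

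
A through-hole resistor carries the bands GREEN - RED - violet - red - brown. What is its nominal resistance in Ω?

52700 Ω

Green → 5 (first significant figure)
Red → 2 (second significant figure)
Violet → 7 (third significant figure)
Red → ×10^2 multiplier
527 × 100 = 52700 Ω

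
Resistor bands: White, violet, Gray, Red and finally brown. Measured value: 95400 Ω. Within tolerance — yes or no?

White → 9 (first significant figure)
Violet → 7 (second significant figure)
Grey → 8 (third significant figure)
Red → ×10^2 multiplier
Brown → ±1% tolerance
978 × 100 = 97800 Ω
Allowed range: 96822 Ω to 98778 Ω.
95400 Ω lies outside that range.

no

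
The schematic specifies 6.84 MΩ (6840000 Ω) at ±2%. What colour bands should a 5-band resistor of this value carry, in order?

blue, grey, yellow, yellow, red

6840000 Ω = 684 × 10^4.
6 → blue
8 → grey
4 → yellow
Multiplier 10^4 → yellow.
±2% tolerance → red.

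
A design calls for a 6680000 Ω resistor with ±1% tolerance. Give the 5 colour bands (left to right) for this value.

6680000 Ω = 668 × 10^4.
6 → blue
6 → blue
8 → grey
Multiplier 10^4 → yellow.
±1% tolerance → brown.

blue, blue, grey, yellow, brown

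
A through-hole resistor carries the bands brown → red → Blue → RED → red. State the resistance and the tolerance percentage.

Brown → 1 (first significant figure)
Red → 2 (second significant figure)
Blue → 6 (third significant figure)
Red → ×10^2 multiplier
Red → ±2% tolerance
126 × 100 = 12600 Ω

12600 Ω ±2%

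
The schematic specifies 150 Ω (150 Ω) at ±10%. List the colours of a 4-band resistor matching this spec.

brown, green, brown, silver

150 Ω = 15 × 10^1.
1 → brown
5 → green
Multiplier 10^1 → brown.
±10% tolerance → silver.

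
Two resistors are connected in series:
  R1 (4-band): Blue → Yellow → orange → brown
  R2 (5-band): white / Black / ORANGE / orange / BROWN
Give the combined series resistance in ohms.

R1: blue, yellow → 64; orange ×10^3 → 64000 Ω.
R2: white, black, orange → 903; orange ×10^3 → 903000 Ω.
Series: 64000 + 903000 = 967000 Ω.

967000 Ω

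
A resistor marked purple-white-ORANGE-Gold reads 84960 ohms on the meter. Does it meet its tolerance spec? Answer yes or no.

no

Violet → 7 (first significant figure)
White → 9 (second significant figure)
Orange → ×10^3 multiplier
Gold → ±5% tolerance
79 × 1000 = 79000 Ω
Allowed range: 75050 Ω to 82950 Ω.
84960 ohms lies outside that range.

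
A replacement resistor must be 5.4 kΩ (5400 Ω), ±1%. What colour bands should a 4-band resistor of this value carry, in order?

green, yellow, red, brown

5400 Ω = 54 × 10^2.
5 → green
4 → yellow
Multiplier 10^2 → red.
±1% tolerance → brown.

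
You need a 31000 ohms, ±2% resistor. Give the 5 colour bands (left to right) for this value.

31000 Ω = 310 × 10^2.
3 → orange
1 → brown
0 → black
Multiplier 10^2 → red.
±2% tolerance → red.

orange, brown, black, red, red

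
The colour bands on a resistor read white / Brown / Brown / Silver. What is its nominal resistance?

910 Ω

White → 9 (first significant figure)
Brown → 1 (second significant figure)
Brown → ×10 multiplier
91 × 10 = 910 Ω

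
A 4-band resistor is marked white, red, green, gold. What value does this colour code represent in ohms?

White → 9 (first significant figure)
Red → 2 (second significant figure)
Green → ×10^5 multiplier
92 × 100000 = 9200000 Ω

9200000 Ω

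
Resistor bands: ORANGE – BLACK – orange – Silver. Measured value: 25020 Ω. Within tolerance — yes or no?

no

Orange → 3 (first significant figure)
Black → 0 (second significant figure)
Orange → ×10^3 multiplier
Silver → ±10% tolerance
30 × 1000 = 30000 Ω
Allowed range: 27000 Ω to 33000 Ω.
25020 Ω lies outside that range.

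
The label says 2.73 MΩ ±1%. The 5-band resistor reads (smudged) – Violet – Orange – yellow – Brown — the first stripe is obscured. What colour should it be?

2730000 Ω = 273 × 10^4.
The first band gives digit 2 of the significand, and 2 is red.

red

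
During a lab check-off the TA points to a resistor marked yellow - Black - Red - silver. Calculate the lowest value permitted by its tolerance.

3600 Ω

Yellow → 4 (first significant figure)
Black → 0 (second significant figure)
Red → ×10^2 multiplier
Silver → ±10% tolerance
40 × 100 = 4000 Ω
Lowest = 4000 × (1 − 10/100) = 3600 Ω.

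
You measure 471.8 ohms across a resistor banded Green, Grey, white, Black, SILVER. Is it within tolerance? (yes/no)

Green → 5 (first significant figure)
Grey → 8 (second significant figure)
White → 9 (third significant figure)
Black → ×1 multiplier
Silver → ±10% tolerance
589 × 1 = 589 Ω
Allowed range: 530.1 Ω to 647.9 Ω.
471.8 ohms lies outside that range.

no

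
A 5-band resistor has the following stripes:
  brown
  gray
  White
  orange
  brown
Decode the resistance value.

189000 Ω

Brown → 1 (first significant figure)
Grey → 8 (second significant figure)
White → 9 (third significant figure)
Orange → ×10^3 multiplier
189 × 1000 = 189000 Ω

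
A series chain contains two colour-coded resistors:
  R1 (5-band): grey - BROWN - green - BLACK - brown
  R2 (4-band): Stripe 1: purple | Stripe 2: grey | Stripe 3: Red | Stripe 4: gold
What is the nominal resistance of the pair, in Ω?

R1: grey, brown, green → 815; black ×1 → 815 Ω.
R2: violet, grey → 78; red ×10^2 → 7800 Ω.
Series: 815 + 7800 = 8615 Ω.

8615 Ω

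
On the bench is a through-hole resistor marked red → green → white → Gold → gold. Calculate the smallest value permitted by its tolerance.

24.605 Ω

Red → 2 (first significant figure)
Green → 5 (second significant figure)
White → 9 (third significant figure)
Gold → ×0.1 multiplier
Gold → ±5% tolerance
259 × 0.1 = 25.9 Ω
Smallest = 25.9 × (1 − 5/100) = 24.605 Ω.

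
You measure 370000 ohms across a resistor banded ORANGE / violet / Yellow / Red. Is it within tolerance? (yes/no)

Orange → 3 (first significant figure)
Violet → 7 (second significant figure)
Yellow → ×10^4 multiplier
Red → ±2% tolerance
37 × 10000 = 370000 Ω
Allowed range: 362600 Ω to 377400 Ω.
370000 ohms lies inside that range.

yes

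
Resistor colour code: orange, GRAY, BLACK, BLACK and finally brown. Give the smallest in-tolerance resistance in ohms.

376.2 Ω

Orange → 3 (first significant figure)
Grey → 8 (second significant figure)
Black → 0 (third significant figure)
Black → ×1 multiplier
Brown → ±1% tolerance
380 × 1 = 380 Ω
Smallest = 380 × (1 − 1/100) = 376.2 Ω.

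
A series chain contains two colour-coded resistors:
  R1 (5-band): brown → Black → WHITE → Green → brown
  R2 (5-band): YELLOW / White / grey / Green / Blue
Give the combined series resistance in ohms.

R1: brown, black, white → 109; green ×10^5 → 10900000 Ω.
R2: yellow, white, grey → 498; green ×10^5 → 49800000 Ω.
Series: 10900000 + 49800000 = 60700000 Ω.

60700000 Ω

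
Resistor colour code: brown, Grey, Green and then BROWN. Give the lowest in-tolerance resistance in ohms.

Brown → 1 (first significant figure)
Grey → 8 (second significant figure)
Green → ×10^5 multiplier
Brown → ±1% tolerance
18 × 100000 = 1800000 Ω
Lowest = 1800000 × (1 − 1/100) = 1782000 Ω.

1782000 Ω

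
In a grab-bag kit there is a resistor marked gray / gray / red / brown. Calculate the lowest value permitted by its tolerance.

8712 Ω

Grey → 8 (first significant figure)
Grey → 8 (second significant figure)
Red → ×10^2 multiplier
Brown → ±1% tolerance
88 × 100 = 8800 Ω
Lowest = 8800 × (1 − 1/100) = 8712 Ω.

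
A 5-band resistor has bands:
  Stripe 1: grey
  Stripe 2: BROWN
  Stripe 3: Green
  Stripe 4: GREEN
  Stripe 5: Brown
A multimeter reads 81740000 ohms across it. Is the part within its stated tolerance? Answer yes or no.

yes

Grey → 8 (first significant figure)
Brown → 1 (second significant figure)
Green → 5 (third significant figure)
Green → ×10^5 multiplier
Brown → ±1% tolerance
815 × 100000 = 81500000 Ω
Allowed range: 80685000 Ω to 82315000 Ω.
81740000 ohms lies inside that range.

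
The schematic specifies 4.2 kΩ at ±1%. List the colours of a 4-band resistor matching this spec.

yellow, red, red, brown

4200 Ω = 42 × 10^2.
4 → yellow
2 → red
Multiplier 10^2 → red.
±1% tolerance → brown.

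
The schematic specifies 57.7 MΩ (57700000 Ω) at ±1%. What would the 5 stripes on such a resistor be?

green, violet, violet, green, brown

57700000 Ω = 577 × 10^5.
5 → green
7 → violet
7 → violet
Multiplier 10^5 → green.
±1% tolerance → brown.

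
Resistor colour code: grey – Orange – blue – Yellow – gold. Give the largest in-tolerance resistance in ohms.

8778000 Ω

Grey → 8 (first significant figure)
Orange → 3 (second significant figure)
Blue → 6 (third significant figure)
Yellow → ×10^4 multiplier
Gold → ±5% tolerance
836 × 10000 = 8360000 Ω
Largest = 8360000 × (1 + 5/100) = 8778000 Ω.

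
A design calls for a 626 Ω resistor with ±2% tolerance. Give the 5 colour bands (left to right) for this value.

626 Ω = 626 × 10^0.
6 → blue
2 → red
6 → blue
Multiplier 10^0 → black.
±2% tolerance → red.

blue, red, blue, black, red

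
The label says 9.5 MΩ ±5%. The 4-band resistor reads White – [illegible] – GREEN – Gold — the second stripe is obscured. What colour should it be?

9500000 Ω = 95 × 10^5.
The second band gives digit 5 of the significand, and 5 is green.

green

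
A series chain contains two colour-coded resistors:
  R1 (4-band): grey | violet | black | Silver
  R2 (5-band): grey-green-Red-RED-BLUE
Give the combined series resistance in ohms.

R1: grey, violet → 87; black ×1 → 87 Ω.
R2: grey, green, red → 852; red ×10^2 → 85200 Ω.
Series: 87 + 85200 = 85287 Ω.

85287 Ω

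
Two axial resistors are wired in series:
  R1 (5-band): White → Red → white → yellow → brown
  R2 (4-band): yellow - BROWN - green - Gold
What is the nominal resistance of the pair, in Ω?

13390000 Ω

R1: white, red, white → 929; yellow ×10^4 → 9290000 Ω.
R2: yellow, brown → 41; green ×10^5 → 4100000 Ω.
Series: 9290000 + 4100000 = 13390000 Ω.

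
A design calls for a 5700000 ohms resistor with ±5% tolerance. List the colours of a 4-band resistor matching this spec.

green, violet, green, gold

5700000 Ω = 57 × 10^5.
5 → green
7 → violet
Multiplier 10^5 → green.
±5% tolerance → gold.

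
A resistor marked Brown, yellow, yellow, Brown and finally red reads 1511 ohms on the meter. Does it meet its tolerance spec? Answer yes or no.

no

Brown → 1 (first significant figure)
Yellow → 4 (second significant figure)
Yellow → 4 (third significant figure)
Brown → ×10 multiplier
Red → ±2% tolerance
144 × 10 = 1440 Ω
Allowed range: 1411.2 Ω to 1468.8 Ω.
1511 ohms lies outside that range.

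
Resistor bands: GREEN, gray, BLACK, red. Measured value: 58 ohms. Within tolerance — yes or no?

yes

Green → 5 (first significant figure)
Grey → 8 (second significant figure)
Black → ×1 multiplier
Red → ±2% tolerance
58 × 1 = 58 Ω
Allowed range: 56.84 Ω to 59.16 Ω.
58 ohms lies inside that range.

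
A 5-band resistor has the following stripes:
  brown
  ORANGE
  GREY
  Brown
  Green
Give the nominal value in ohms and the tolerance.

Brown → 1 (first significant figure)
Orange → 3 (second significant figure)
Grey → 8 (third significant figure)
Brown → ×10 multiplier
Green → ±0.5% tolerance
138 × 10 = 1380 Ω

1380 Ω ±0.5%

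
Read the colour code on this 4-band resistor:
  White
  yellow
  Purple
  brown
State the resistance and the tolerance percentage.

940000000 Ω ±1%

White → 9 (first significant figure)
Yellow → 4 (second significant figure)
Violet → ×10^7 multiplier
Brown → ±1% tolerance
94 × 10000000 = 940000000 Ω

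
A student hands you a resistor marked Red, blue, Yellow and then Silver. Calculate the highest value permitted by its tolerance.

Red → 2 (first significant figure)
Blue → 6 (second significant figure)
Yellow → ×10^4 multiplier
Silver → ±10% tolerance
26 × 10000 = 260000 Ω
Highest = 260000 × (1 + 10/100) = 286000 Ω.

286000 Ω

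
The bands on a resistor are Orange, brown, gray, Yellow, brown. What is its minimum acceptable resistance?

3148200 Ω

Orange → 3 (first significant figure)
Brown → 1 (second significant figure)
Grey → 8 (third significant figure)
Yellow → ×10^4 multiplier
Brown → ±1% tolerance
318 × 10000 = 3180000 Ω
Minimum = 3180000 × (1 − 1/100) = 3148200 Ω.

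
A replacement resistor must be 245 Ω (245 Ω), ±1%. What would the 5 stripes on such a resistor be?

245 Ω = 245 × 10^0.
2 → red
4 → yellow
5 → green
Multiplier 10^0 → black.
±1% tolerance → brown.

red, yellow, green, black, brown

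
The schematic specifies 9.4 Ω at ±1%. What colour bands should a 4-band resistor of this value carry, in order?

white, yellow, gold, brown

9.4 Ω = 94 × 10^-1.
9 → white
4 → yellow
Multiplier 10^-1 → gold.
±1% tolerance → brown.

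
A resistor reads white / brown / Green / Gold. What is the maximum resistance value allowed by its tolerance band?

9555000 Ω

White → 9 (first significant figure)
Brown → 1 (second significant figure)
Green → ×10^5 multiplier
Gold → ±5% tolerance
91 × 100000 = 9100000 Ω
Maximum = 9100000 × (1 + 5/100) = 9555000 Ω.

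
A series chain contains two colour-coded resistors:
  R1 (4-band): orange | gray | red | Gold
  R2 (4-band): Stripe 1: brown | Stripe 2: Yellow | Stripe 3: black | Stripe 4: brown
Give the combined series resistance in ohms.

R1: orange, grey → 38; red ×10^2 → 3800 Ω.
R2: brown, yellow → 14; black ×1 → 14 Ω.
Series: 3800 + 14 = 3814 Ω.

3814 Ω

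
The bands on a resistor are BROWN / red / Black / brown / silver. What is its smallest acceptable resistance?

Brown → 1 (first significant figure)
Red → 2 (second significant figure)
Black → 0 (third significant figure)
Brown → ×10 multiplier
Silver → ±10% tolerance
120 × 10 = 1200 Ω
Smallest = 1200 × (1 − 10/100) = 1080 Ω.

1080 Ω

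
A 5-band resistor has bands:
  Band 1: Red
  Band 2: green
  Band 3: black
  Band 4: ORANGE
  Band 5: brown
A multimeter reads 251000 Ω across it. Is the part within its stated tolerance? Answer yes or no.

Red → 2 (first significant figure)
Green → 5 (second significant figure)
Black → 0 (third significant figure)
Orange → ×10^3 multiplier
Brown → ±1% tolerance
250 × 1000 = 250000 Ω
Allowed range: 247500 Ω to 252500 Ω.
251000 Ω lies inside that range.

yes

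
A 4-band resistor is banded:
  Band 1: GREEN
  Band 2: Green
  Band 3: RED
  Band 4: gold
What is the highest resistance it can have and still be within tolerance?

Green → 5 (first significant figure)
Green → 5 (second significant figure)
Red → ×10^2 multiplier
Gold → ±5% tolerance
55 × 100 = 5500 Ω
Highest = 5500 × (1 + 5/100) = 5775 Ω.

5775 Ω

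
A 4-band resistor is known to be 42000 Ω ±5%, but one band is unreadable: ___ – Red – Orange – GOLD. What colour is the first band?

yellow

42000 Ω = 42 × 10^3.
The first band gives digit 4 of the significand, and 4 is yellow.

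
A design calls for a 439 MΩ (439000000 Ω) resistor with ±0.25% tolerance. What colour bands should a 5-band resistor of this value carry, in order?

yellow, orange, white, blue, blue

439000000 Ω = 439 × 10^6.
4 → yellow
3 → orange
9 → white
Multiplier 10^6 → blue.
±0.25% tolerance → blue.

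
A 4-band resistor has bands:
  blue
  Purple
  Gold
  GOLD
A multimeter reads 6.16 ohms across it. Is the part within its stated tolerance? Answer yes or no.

no

Blue → 6 (first significant figure)
Violet → 7 (second significant figure)
Gold → ×0.1 multiplier
Gold → ±5% tolerance
67 × 0.1 = 6.7 Ω
Allowed range: 6.365 Ω to 7.035 Ω.
6.16 ohms lies outside that range.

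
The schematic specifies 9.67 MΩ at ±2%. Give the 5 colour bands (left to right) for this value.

9670000 Ω = 967 × 10^4.
9 → white
6 → blue
7 → violet
Multiplier 10^4 → yellow.
±2% tolerance → red.

white, blue, violet, yellow, red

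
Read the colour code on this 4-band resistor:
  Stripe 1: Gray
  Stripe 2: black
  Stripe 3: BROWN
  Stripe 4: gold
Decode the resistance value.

800 Ω

Grey → 8 (first significant figure)
Black → 0 (second significant figure)
Brown → ×10 multiplier
80 × 10 = 800 Ω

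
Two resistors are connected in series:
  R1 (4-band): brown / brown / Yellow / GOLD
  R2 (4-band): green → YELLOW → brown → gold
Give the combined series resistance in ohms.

110540 Ω

R1: brown, brown → 11; yellow ×10^4 → 110000 Ω.
R2: green, yellow → 54; brown ×10 → 540 Ω.
Series: 110000 + 540 = 110540 Ω.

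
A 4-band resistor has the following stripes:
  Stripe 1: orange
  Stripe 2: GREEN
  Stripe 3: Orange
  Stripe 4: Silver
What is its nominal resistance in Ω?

35000 Ω

Orange → 3 (first significant figure)
Green → 5 (second significant figure)
Orange → ×10^3 multiplier
35 × 1000 = 35000 Ω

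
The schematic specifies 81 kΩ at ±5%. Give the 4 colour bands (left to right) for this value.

81000 Ω = 81 × 10^3.
8 → grey
1 → brown
Multiplier 10^3 → orange.
±5% tolerance → gold.

grey, brown, orange, gold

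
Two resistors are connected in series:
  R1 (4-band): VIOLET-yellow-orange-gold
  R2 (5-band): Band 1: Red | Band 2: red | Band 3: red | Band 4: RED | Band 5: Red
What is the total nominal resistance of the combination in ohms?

96200 Ω

R1: violet, yellow → 74; orange ×10^3 → 74000 Ω.
R2: red, red, red → 222; red ×10^2 → 22200 Ω.
Series: 74000 + 22200 = 96200 Ω.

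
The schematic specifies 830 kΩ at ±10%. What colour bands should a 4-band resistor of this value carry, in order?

830000 Ω = 83 × 10^4.
8 → grey
3 → orange
Multiplier 10^4 → yellow.
±10% tolerance → silver.

grey, orange, yellow, silver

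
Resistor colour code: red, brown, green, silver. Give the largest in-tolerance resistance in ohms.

2310000 Ω

Red → 2 (first significant figure)
Brown → 1 (second significant figure)
Green → ×10^5 multiplier
Silver → ±10% tolerance
21 × 100000 = 2100000 Ω
Largest = 2100000 × (1 + 10/100) = 2310000 Ω.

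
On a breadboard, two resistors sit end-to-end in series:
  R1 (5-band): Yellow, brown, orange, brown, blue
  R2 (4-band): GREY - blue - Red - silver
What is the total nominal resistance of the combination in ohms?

12730 Ω

R1: yellow, brown, orange → 413; brown ×10 → 4130 Ω.
R2: grey, blue → 86; red ×10^2 → 8600 Ω.
Series: 4130 + 8600 = 12730 Ω.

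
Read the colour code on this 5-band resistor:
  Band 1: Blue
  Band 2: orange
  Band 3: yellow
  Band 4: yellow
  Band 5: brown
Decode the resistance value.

Blue → 6 (first significant figure)
Orange → 3 (second significant figure)
Yellow → 4 (third significant figure)
Yellow → ×10^4 multiplier
634 × 10000 = 6340000 Ω

6340000 Ω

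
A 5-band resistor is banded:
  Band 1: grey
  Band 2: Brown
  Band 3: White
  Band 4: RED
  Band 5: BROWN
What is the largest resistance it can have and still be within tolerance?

Grey → 8 (first significant figure)
Brown → 1 (second significant figure)
White → 9 (third significant figure)
Red → ×10^2 multiplier
Brown → ±1% tolerance
819 × 100 = 81900 Ω
Largest = 81900 × (1 + 1/100) = 82719 Ω.

82719 Ω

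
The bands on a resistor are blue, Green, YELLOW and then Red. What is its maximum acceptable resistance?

663000 Ω

Blue → 6 (first significant figure)
Green → 5 (second significant figure)
Yellow → ×10^4 multiplier
Red → ±2% tolerance
65 × 10000 = 650000 Ω
Maximum = 650000 × (1 + 2/100) = 663000 Ω.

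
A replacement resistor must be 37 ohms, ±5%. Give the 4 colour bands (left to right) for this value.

37 Ω = 37 × 10^0.
3 → orange
7 → violet
Multiplier 10^0 → black.
±5% tolerance → gold.

orange, violet, black, gold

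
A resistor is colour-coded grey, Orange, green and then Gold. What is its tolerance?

±5%

The last band, gold, is the tolerance band.
Gold corresponds to ±5%.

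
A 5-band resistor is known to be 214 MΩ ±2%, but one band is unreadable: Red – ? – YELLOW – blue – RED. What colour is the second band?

brown

214000000 Ω = 214 × 10^6.
The second band gives digit 1 of the significand, and 1 is brown.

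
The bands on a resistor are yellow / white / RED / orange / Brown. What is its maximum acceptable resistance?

Yellow → 4 (first significant figure)
White → 9 (second significant figure)
Red → 2 (third significant figure)
Orange → ×10^3 multiplier
Brown → ±1% tolerance
492 × 1000 = 492000 Ω
Maximum = 492000 × (1 + 1/100) = 496920 Ω.

496920 Ω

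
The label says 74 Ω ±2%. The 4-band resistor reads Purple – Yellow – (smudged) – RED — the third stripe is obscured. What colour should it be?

74 Ω = 74 × 10^0.
The third band is the multiplier, 10^0, which is black.

black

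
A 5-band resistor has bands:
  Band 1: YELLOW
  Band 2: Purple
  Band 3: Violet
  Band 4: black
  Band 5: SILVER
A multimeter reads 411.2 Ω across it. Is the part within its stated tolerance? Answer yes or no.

no

Yellow → 4 (first significant figure)
Violet → 7 (second significant figure)
Violet → 7 (third significant figure)
Black → ×1 multiplier
Silver → ±10% tolerance
477 × 1 = 477 Ω
Allowed range: 429.3 Ω to 524.7 Ω.
411.2 Ω lies outside that range.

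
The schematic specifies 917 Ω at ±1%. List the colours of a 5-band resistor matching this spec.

917 Ω = 917 × 10^0.
9 → white
1 → brown
7 → violet
Multiplier 10^0 → black.
±1% tolerance → brown.

white, brown, violet, black, brown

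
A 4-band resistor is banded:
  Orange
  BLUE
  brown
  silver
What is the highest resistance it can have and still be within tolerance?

Orange → 3 (first significant figure)
Blue → 6 (second significant figure)
Brown → ×10 multiplier
Silver → ±10% tolerance
36 × 10 = 360 Ω
Highest = 360 × (1 + 10/100) = 396 Ω.

396 Ω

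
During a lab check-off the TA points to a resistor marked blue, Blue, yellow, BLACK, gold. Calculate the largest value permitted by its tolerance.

Blue → 6 (first significant figure)
Blue → 6 (second significant figure)
Yellow → 4 (third significant figure)
Black → ×1 multiplier
Gold → ±5% tolerance
664 × 1 = 664 Ω
Largest = 664 × (1 + 5/100) = 697.2 Ω.

697.2 Ω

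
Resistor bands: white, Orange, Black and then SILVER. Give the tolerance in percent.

±10%

The last band, silver, is the tolerance band.
Silver corresponds to ±10%.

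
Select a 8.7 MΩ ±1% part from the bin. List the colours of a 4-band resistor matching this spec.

grey, violet, green, brown

8700000 Ω = 87 × 10^5.
8 → grey
7 → violet
Multiplier 10^5 → green.
±1% tolerance → brown.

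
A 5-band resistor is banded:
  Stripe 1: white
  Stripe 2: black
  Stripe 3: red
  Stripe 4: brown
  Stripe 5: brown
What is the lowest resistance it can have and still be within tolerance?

White → 9 (first significant figure)
Black → 0 (second significant figure)
Red → 2 (third significant figure)
Brown → ×10 multiplier
Brown → ±1% tolerance
902 × 10 = 9020 Ω
Lowest = 9020 × (1 − 1/100) = 8929.8 Ω.

8929.8 Ω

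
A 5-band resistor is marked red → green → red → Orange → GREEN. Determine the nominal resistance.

252000 Ω

Red → 2 (first significant figure)
Green → 5 (second significant figure)
Red → 2 (third significant figure)
Orange → ×10^3 multiplier
252 × 1000 = 252000 Ω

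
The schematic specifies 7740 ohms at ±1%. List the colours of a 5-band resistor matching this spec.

7740 Ω = 774 × 10^1.
7 → violet
7 → violet
4 → yellow
Multiplier 10^1 → brown.
±1% tolerance → brown.

violet, violet, yellow, brown, brown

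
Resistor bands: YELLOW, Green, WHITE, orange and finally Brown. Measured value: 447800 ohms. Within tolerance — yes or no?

Yellow → 4 (first significant figure)
Green → 5 (second significant figure)
White → 9 (third significant figure)
Orange → ×10^3 multiplier
Brown → ±1% tolerance
459 × 1000 = 459000 Ω
Allowed range: 454410 Ω to 463590 Ω.
447800 ohms lies outside that range.

no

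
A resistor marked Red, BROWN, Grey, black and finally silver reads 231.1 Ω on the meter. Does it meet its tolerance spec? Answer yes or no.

yes

Red → 2 (first significant figure)
Brown → 1 (second significant figure)
Grey → 8 (third significant figure)
Black → ×1 multiplier
Silver → ±10% tolerance
218 × 1 = 218 Ω
Allowed range: 196.2 Ω to 239.8 Ω.
231.1 Ω lies inside that range.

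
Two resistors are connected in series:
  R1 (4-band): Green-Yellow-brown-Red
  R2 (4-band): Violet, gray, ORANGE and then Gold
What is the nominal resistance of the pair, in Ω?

R1: green, yellow → 54; brown ×10 → 540 Ω.
R2: violet, grey → 78; orange ×10^3 → 78000 Ω.
Series: 540 + 78000 = 78540 Ω.

78540 Ω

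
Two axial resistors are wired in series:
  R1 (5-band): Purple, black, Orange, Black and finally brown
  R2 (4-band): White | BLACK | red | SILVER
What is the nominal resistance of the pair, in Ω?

9703 Ω

R1: violet, black, orange → 703; black ×1 → 703 Ω.
R2: white, black → 90; red ×10^2 → 9000 Ω.
Series: 703 + 9000 = 9703 Ω.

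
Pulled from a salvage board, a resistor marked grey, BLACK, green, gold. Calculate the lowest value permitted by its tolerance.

7600000 Ω

Grey → 8 (first significant figure)
Black → 0 (second significant figure)
Green → ×10^5 multiplier
Gold → ±5% tolerance
80 × 100000 = 8000000 Ω
Lowest = 8000000 × (1 − 5/100) = 7600000 Ω.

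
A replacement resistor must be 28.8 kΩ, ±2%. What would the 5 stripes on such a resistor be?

28800 Ω = 288 × 10^2.
2 → red
8 → grey
8 → grey
Multiplier 10^2 → red.
±2% tolerance → red.

red, grey, grey, red, red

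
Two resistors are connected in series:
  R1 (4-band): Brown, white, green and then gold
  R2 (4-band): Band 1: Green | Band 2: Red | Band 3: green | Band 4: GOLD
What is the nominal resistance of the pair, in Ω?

R1: brown, white → 19; green ×10^5 → 1900000 Ω.
R2: green, red → 52; green ×10^5 → 5200000 Ω.
Series: 1900000 + 5200000 = 7100000 Ω.

7100000 Ω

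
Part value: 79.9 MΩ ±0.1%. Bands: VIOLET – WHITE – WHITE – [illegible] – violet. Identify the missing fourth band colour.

79900000 Ω = 799 × 10^5.
The fourth band is the multiplier, 10^5, which is green.

green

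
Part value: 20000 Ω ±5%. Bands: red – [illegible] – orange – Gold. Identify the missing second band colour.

black

20000 Ω = 20 × 10^3.
The second band gives digit 0 of the significand, and 0 is black.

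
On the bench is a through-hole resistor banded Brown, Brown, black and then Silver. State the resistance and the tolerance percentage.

Brown → 1 (first significant figure)
Brown → 1 (second significant figure)
Black → ×1 multiplier
Silver → ±10% tolerance
11 × 1 = 11 Ω

11 Ω ±10%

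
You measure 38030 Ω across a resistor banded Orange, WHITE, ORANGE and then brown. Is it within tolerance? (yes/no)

Orange → 3 (first significant figure)
White → 9 (second significant figure)
Orange → ×10^3 multiplier
Brown → ±1% tolerance
39 × 1000 = 39000 Ω
Allowed range: 38610 Ω to 39390 Ω.
38030 Ω lies outside that range.

no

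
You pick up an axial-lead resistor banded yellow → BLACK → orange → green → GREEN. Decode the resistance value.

40300000 Ω

Yellow → 4 (first significant figure)
Black → 0 (second significant figure)
Orange → 3 (third significant figure)
Green → ×10^5 multiplier
403 × 100000 = 40300000 Ω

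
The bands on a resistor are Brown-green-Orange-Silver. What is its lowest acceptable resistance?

13500 Ω

Brown → 1 (first significant figure)
Green → 5 (second significant figure)
Orange → ×10^3 multiplier
Silver → ±10% tolerance
15 × 1000 = 15000 Ω
Lowest = 15000 × (1 − 10/100) = 13500 Ω.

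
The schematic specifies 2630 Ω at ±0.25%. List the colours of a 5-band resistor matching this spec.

2630 Ω = 263 × 10^1.
2 → red
6 → blue
3 → orange
Multiplier 10^1 → brown.
±0.25% tolerance → blue.

red, blue, orange, brown, blue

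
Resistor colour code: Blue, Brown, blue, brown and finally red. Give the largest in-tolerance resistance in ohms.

Blue → 6 (first significant figure)
Brown → 1 (second significant figure)
Blue → 6 (third significant figure)
Brown → ×10 multiplier
Red → ±2% tolerance
616 × 10 = 6160 Ω
Largest = 6160 × (1 + 2/100) = 6283.2 Ω.

6283.2 Ω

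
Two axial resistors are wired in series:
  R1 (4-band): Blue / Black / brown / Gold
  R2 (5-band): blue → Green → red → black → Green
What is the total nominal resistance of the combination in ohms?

1252 Ω

R1: blue, black → 60; brown ×10 → 600 Ω.
R2: blue, green, red → 652; black ×1 → 652 Ω.
Series: 600 + 652 = 1252 Ω.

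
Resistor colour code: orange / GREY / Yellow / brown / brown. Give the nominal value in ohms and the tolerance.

Orange → 3 (first significant figure)
Grey → 8 (second significant figure)
Yellow → 4 (third significant figure)
Brown → ×10 multiplier
Brown → ±1% tolerance
384 × 10 = 3840 Ω

3840 Ω ±1%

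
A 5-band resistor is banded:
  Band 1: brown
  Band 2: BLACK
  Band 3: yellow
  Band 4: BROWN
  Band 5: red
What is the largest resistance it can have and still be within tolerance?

Brown → 1 (first significant figure)
Black → 0 (second significant figure)
Yellow → 4 (third significant figure)
Brown → ×10 multiplier
Red → ±2% tolerance
104 × 10 = 1040 Ω
Largest = 1040 × (1 + 2/100) = 1060.8 Ω.

1060.8 Ω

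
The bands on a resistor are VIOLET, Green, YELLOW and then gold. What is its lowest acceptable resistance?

712500 Ω

Violet → 7 (first significant figure)
Green → 5 (second significant figure)
Yellow → ×10^4 multiplier
Gold → ±5% tolerance
75 × 10000 = 750000 Ω
Lowest = 750000 × (1 − 5/100) = 712500 Ω.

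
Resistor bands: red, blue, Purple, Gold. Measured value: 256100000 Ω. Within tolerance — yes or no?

yes

Red → 2 (first significant figure)
Blue → 6 (second significant figure)
Violet → ×10^7 multiplier
Gold → ±5% tolerance
26 × 10000000 = 260000000 Ω
Allowed range: 247000000 Ω to 273000000 Ω.
256100000 Ω lies inside that range.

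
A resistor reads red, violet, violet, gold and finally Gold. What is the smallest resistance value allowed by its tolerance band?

Red → 2 (first significant figure)
Violet → 7 (second significant figure)
Violet → 7 (third significant figure)
Gold → ×0.1 multiplier
Gold → ±5% tolerance
277 × 0.1 = 27.7 Ω
Smallest = 27.7 × (1 − 5/100) = 26.315 Ω.

26.315 Ω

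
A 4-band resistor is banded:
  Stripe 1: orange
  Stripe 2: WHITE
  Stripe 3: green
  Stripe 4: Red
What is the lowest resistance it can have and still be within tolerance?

Orange → 3 (first significant figure)
White → 9 (second significant figure)
Green → ×10^5 multiplier
Red → ±2% tolerance
39 × 100000 = 3900000 Ω
Lowest = 3900000 × (1 − 2/100) = 3822000 Ω.

3822000 Ω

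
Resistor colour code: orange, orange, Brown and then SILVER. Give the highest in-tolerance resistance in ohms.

363 Ω

Orange → 3 (first significant figure)
Orange → 3 (second significant figure)
Brown → ×10 multiplier
Silver → ±10% tolerance
33 × 10 = 330 Ω
Highest = 330 × (1 + 10/100) = 363 Ω.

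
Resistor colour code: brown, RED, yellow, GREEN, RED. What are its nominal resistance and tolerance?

12400000 Ω ±2%

Brown → 1 (first significant figure)
Red → 2 (second significant figure)
Yellow → 4 (third significant figure)
Green → ×10^5 multiplier
Red → ±2% tolerance
124 × 100000 = 12400000 Ω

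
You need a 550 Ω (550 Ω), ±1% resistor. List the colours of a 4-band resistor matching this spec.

550 Ω = 55 × 10^1.
5 → green
5 → green
Multiplier 10^1 → brown.
±1% tolerance → brown.

green, green, brown, brown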